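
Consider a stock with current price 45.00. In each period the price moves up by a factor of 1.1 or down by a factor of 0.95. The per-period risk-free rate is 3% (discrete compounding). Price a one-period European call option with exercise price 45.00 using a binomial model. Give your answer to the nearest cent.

Risk-neutral probability p = (1 + 0.03 − 0.95)/(1.1 − 0.95) = 0.0800/0.1500 = 0.5333
Terminal stock prices: S_u = 49.5, S_d = 42.75
Terminal payoffs (S − K): max(4.5, 0) = 4.5, max(-2.25, 0) = 0
Node 0 (S = 45): V_0 = 1/1.03·[0.5333·4.5000 + 0.4667·0.0000] = 2.3301

2.33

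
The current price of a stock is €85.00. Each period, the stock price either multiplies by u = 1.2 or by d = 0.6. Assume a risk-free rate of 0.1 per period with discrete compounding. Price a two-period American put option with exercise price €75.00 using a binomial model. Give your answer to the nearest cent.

Risk-neutral probability p = (1 + 0.1 − 0.6)/(1.2 − 0.6) = 0.5000/0.6000 = 0.8333
Terminal stock prices: S_uu = 122.4, S_ud = 61.2, S_dd = 30.6
Terminal payoffs (K − S): max(-47.4, 0) = 0, max(13.8, 0) = 13.8, max(44.4, 0) = 44.4
Node u (S = 102): continuation = 1/1.1·[0.8333·0.0000 + 0.1667·13.8000] = 2.0909; exercise value = 0.0000 ≤ continuation, so V_u = 2.0909
Node d (S = 51): continuation = 1/1.1·[0.8333·13.8000 + 0.1667·44.4000] = 17.1818; exercise value = 24.0000 > continuation, so V_d = 24.0000 (exercise)
Node 0 (S = 85): continuation = 1/1.1·[0.8333·2.0909 + 0.1667·24.0000] = 5.2204; exercise value = 0.0000 ≤ continuation, so V_0 = 5.2204

€5.22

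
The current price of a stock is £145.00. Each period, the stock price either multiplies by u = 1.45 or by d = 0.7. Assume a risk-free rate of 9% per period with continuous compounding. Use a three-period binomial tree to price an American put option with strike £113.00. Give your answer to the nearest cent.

£9.69

Risk-neutral probability p = (e^0.09 − 0.7)/(1.45 − 0.7) = 0.3942/0.7500 = 0.5256
Terminal stock prices: S_uuu = 442.1, S_uud = 213.4, S_udd = 103, S_ddd = 49.73
Terminal payoffs (K − S): max(-329.1, 0) = 0, max(-100.4, 0) = 0, max(9.978, 0) = 9.978, max(63.27, 0) = 63.27
Node uu (S = 304.9): continuation = e^(−0.09)·[0.5256·0.0000 + 0.4744·0.0000] = 0.0000; exercise value = 0.0000 ≤ continuation, so V_uu = 0.0000
Node ud (S = 147.2): continuation = e^(−0.09)·[0.5256·0.0000 + 0.4744·9.9775] = 4.3262; exercise value = 0.0000 ≤ continuation, so V_ud = 4.3262
Node dd (S = 71.05): continuation = e^(−0.09)·[0.5256·9.9775 + 0.4744·63.2650] = 32.2242; exercise value = 41.9500 > continuation, so V_dd = 41.9500 (exercise)
Node u (S = 210.2): continuation = e^(−0.09)·[0.5256·0.0000 + 0.4744·4.3262] = 1.8759; exercise value = 0.0000 ≤ continuation, so V_u = 1.8759
Node d (S = 101.5): continuation = e^(−0.09)·[0.5256·4.3262 + 0.4744·41.9500] = 20.2676; exercise value = 11.5000 ≤ continuation, so V_d = 20.2676
Node 0 (S = 145): continuation = e^(−0.09)·[0.5256·1.8759 + 0.4744·20.2676] = 9.6891; exercise value = 0.0000 ≤ continuation, so V_0 = 9.6891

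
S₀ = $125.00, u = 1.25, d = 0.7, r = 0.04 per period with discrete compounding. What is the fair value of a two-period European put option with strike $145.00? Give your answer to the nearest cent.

$26.84

Risk-neutral probability p = (1 + 0.04 − 0.7)/(1.25 − 0.7) = 0.3400/0.5500 = 0.6182
Terminal stock prices: S_uu = 195.3, S_ud = 109.4, S_dd = 61.25
Terminal payoffs (K − S): max(-50.31, 0) = 0, max(35.62, 0) = 35.62, max(83.75, 0) = 83.75
Node u (S = 156.2): V_u = 1/1.04·[0.6182·0.0000 + 0.3818·35.6250] = 13.0791
Node d (S = 87.5): V_d = 1/1.04·[0.6182·35.6250 + 0.3818·83.7500] = 51.9231
Node 0 (S = 125): V_0 = 1/1.04·[0.6182·13.0791 + 0.3818·51.9231] = 26.8370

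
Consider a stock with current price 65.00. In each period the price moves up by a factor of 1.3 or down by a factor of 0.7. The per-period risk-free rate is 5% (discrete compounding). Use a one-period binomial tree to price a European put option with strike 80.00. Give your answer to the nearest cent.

13.69

Risk-neutral probability p = (1 + 0.05 − 0.7)/(1.3 − 0.7) = 0.3500/0.6000 = 0.5833
Terminal stock prices: S_u = 84.5, S_d = 45.5
Terminal payoffs (K − S): max(-4.5, 0) = 0, max(34.5, 0) = 34.5
Node 0 (S = 65): V_0 = 1/1.05·[0.5833·0.0000 + 0.4167·34.5000] = 13.6905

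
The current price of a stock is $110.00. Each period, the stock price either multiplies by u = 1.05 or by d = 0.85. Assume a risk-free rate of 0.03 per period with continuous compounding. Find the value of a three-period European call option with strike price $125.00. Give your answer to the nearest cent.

Risk-neutral probability p = (e^0.03 − 0.85)/(1.05 − 0.85) = 0.1805/0.2000 = 0.9023
Terminal stock prices: S_uuu = 127.3, S_uud = 103.1, S_udd = 83.45, S_ddd = 67.55
Terminal payoffs (S − K): max(2.339, 0) = 2.339, max(-21.92, 0) = 0, max(-41.55, 0) = 0, max(-57.45, 0) = 0
Node uu (S = 121.3): V_uu = e^(−0.03)·[0.9023·2.3388 + 0.0977·0.0000] = 2.0478
Node ud (S = 98.17): V_ud = e^(−0.03)·[0.9023·0.0000 + 0.0977·0.0000] = 0.0000
Node dd (S = 79.47): V_dd = e^(−0.03)·[0.9023·0.0000 + 0.0977·0.0000] = 0.0000
Node u (S = 115.5): V_u = e^(−0.03)·[0.9023·2.0478 + 0.0977·0.0000] = 1.7931
Node d (S = 93.5): V_d = e^(−0.03)·[0.9023·0.0000 + 0.0977·0.0000] = 0.0000
Node 0 (S = 110): V_0 = e^(−0.03)·[0.9023·1.7931 + 0.0977·0.0000] = 1.5700

$1.57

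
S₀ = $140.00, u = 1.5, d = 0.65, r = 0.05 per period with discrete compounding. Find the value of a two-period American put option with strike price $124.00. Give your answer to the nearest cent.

$16.64

Risk-neutral probability p = (1 + 0.05 − 0.65)/(1.5 − 0.65) = 0.4000/0.8500 = 0.4706
Terminal stock prices: S_uu = 315, S_ud = 136.5, S_dd = 59.15
Terminal payoffs (K − S): max(-191, 0) = 0, max(-12.5, 0) = 0, max(64.85, 0) = 64.85
Node u (S = 210): continuation = 1/1.05·[0.4706·0.0000 + 0.5294·0.0000] = 0.0000; exercise value = 0.0000 ≤ continuation, so V_u = 0.0000
Node d (S = 91): continuation = 1/1.05·[0.4706·0.0000 + 0.5294·64.8500] = 32.6975; exercise value = 33.0000 > continuation, so V_d = 33.0000 (exercise)
Node 0 (S = 140): continuation = 1/1.05·[0.4706·0.0000 + 0.5294·33.0000] = 16.6387; exercise value = 0.0000 ≤ continuation, so V_0 = 16.6387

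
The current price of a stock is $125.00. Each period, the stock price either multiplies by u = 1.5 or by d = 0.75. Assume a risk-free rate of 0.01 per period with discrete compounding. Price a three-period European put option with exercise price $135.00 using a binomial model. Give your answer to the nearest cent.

Risk-neutral probability p = (1 + 0.01 − 0.75)/(1.5 − 0.75) = 0.2600/0.7500 = 0.3467
Terminal stock prices: S_uuu = 421.9, S_uud = 210.9, S_udd = 105.5, S_ddd = 52.73
Terminal payoffs (K − S): max(-286.9, 0) = 0, max(-75.94, 0) = 0, max(29.53, 0) = 29.53, max(82.27, 0) = 82.27
Node uu (S = 281.2): V_uu = 1/1.01·[0.3467·0.0000 + 0.6533·0.0000] = 0.0000
Node ud (S = 140.6): V_ud = 1/1.01·[0.3467·0.0000 + 0.6533·29.5312] = 19.1027
Node dd (S = 70.31): V_dd = 1/1.01·[0.3467·29.5312 + 0.6533·82.2656] = 63.3509
Node u (S = 187.5): V_u = 1/1.01·[0.3467·0.0000 + 0.6533·19.1027] = 12.3569
Node d (S = 93.75): V_d = 1/1.01·[0.3467·19.1027 + 0.6533·63.3509] = 47.5361
Node 0 (S = 125): V_0 = 1/1.01·[0.3467·12.3569 + 0.6533·47.5361] = 34.9908

$34.99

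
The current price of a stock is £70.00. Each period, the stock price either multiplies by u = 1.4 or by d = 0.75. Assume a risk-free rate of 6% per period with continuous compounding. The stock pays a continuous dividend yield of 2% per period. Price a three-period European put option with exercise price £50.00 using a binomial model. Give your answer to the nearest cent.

£2.89

Per-period risk-free factor R = e^0.06 = 1.0618; dividend-adjusted growth = e^(0.06−0.02) = 1.0408.
Risk-neutral probability p = (1.0408 − 0.75)/(1.4 − 0.75) = 0.2908/0.6500 = 0.4474
Terminal stock prices: S_uuu = 192.1, S_uud = 102.9, S_udd = 55.12, S_ddd = 29.53
Terminal payoffs (K − S): max(-142.1, 0) = 0, max(-52.9, 0) = 0, max(-5.125, 0) = 0, max(20.47, 0) = 20.47
Node uu (S = 137.2): V_uu = e^(−0.06)·[0.4474·0.0000 + 0.5526·0.0000] = 0.0000
Node ud (S = 73.5): V_ud = e^(−0.06)·[0.4474·0.0000 + 0.5526·0.0000] = 0.0000
Node dd (S = 39.38): V_dd = e^(−0.06)·[0.4474·0.0000 + 0.5526·20.4688] = 10.6523
Node u (S = 98): V_u = e^(−0.06)·[0.4474·0.0000 + 0.5526·0.0000] = 0.0000
Node d (S = 52.5): V_d = e^(−0.06)·[0.4474·0.0000 + 0.5526·10.6523] = 5.5437
Node 0 (S = 70): V_0 = e^(−0.06)·[0.4474·0.0000 + 0.5526·5.5437] = 2.8850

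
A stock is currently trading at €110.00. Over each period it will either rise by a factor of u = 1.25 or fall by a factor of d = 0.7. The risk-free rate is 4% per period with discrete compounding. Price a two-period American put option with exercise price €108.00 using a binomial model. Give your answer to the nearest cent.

Risk-neutral probability p = (1 + 0.04 − 0.7)/(1.25 − 0.7) = 0.3400/0.5500 = 0.6182
Terminal stock prices: S_uu = 171.9, S_ud = 96.25, S_dd = 53.9
Terminal payoffs (K − S): max(-63.88, 0) = 0, max(11.75, 0) = 11.75, max(54.1, 0) = 54.1
Node u (S = 137.5): continuation = 1/1.04·[0.6182·0.0000 + 0.3818·11.7500] = 4.3138; exercise value = 0.0000 ≤ continuation, so V_u = 4.3138
Node d (S = 77): continuation = 1/1.04·[0.6182·11.7500 + 0.3818·54.1000] = 26.8462; exercise value = 31.0000 > continuation, so V_d = 31.0000 (exercise)
Node 0 (S = 110): continuation = 1/1.04·[0.6182·4.3138 + 0.3818·31.0000] = 13.9453; exercise value = 0.0000 ≤ continuation, so V_0 = 13.9453

€13.95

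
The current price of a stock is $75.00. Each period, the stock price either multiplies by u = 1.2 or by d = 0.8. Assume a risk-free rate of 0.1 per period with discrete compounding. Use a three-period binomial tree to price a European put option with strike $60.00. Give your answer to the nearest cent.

Risk-neutral probability p = (1 + 0.1 − 0.8)/(1.2 − 0.8) = 0.3000/0.4000 = 0.7500
Terminal stock prices: S_uuu = 129.6, S_uud = 86.4, S_udd = 57.6, S_ddd = 38.4
Terminal payoffs (K − S): max(-69.6, 0) = 0, max(-26.4, 0) = 0, max(2.4, 0) = 2.4, max(21.6, 0) = 21.6
Node uu (S = 108): V_uu = 1/1.1·[0.7500·0.0000 + 0.2500·0.0000] = 0.0000
Node ud (S = 72): V_ud = 1/1.1·[0.7500·0.0000 + 0.2500·2.4000] = 0.5455
Node dd (S = 48): V_dd = 1/1.1·[0.7500·2.4000 + 0.2500·21.6000] = 6.5455
Node u (S = 90): V_u = 1/1.1·[0.7500·0.0000 + 0.2500·0.5455] = 0.1240
Node d (S = 60): V_d = 1/1.1·[0.7500·0.5455 + 0.2500·6.5455] = 1.8595
Node 0 (S = 75): V_0 = 1/1.1·[0.7500·0.1240 + 0.2500·1.8595] = 0.5071

$0.51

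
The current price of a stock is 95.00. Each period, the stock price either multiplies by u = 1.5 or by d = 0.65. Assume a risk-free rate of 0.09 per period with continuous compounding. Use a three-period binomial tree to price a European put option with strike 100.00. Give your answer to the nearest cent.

Risk-neutral probability p = (e^0.09 − 0.65)/(1.5 − 0.65) = 0.4442/0.8500 = 0.5226
Terminal stock prices: S_uuu = 320.6, S_uud = 138.9, S_udd = 60.21, S_ddd = 26.09
Terminal payoffs (K − S): max(-220.6, 0) = 0, max(-38.94, 0) = 0, max(39.79, 0) = 39.79, max(73.91, 0) = 73.91
Node uu (S = 213.8): V_uu = e^(−0.09)·[0.5226·0.0000 + 0.4774·0.0000] = 0.0000
Node ud (S = 92.62): V_ud = e^(−0.09)·[0.5226·0.0000 + 0.4774·39.7937] = 17.3640
Node dd (S = 40.14): V_dd = e^(−0.09)·[0.5226·39.7937 + 0.4774·73.9106] = 51.2556
Node u (S = 142.5): V_u = e^(−0.09)·[0.5226·0.0000 + 0.4774·17.3640] = 7.5768
Node d (S = 61.75): V_d = e^(−0.09)·[0.5226·17.3640 + 0.4774·51.2556] = 30.6581
Node 0 (S = 95): V_0 = e^(−0.09)·[0.5226·7.5768 + 0.4774·30.6581] = 16.9961

17.00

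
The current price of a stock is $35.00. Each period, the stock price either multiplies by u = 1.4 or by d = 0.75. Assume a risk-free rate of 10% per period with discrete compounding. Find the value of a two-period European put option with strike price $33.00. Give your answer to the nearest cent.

$2.34

Risk-neutral probability p = (1 + 0.1 − 0.75)/(1.4 − 0.75) = 0.3500/0.6500 = 0.5385
Terminal stock prices: S_uu = 68.6, S_ud = 36.75, S_dd = 19.69
Terminal payoffs (K − S): max(-35.6, 0) = 0, max(-3.75, 0) = 0, max(13.31, 0) = 13.31
Node u (S = 49): V_u = 1/1.1·[0.5385·0.0000 + 0.4615·0.0000] = 0.0000
Node d (S = 26.25): V_d = 1/1.1·[0.5385·0.0000 + 0.4615·13.3125] = 5.5857
Node 0 (S = 35): V_0 = 1/1.1·[0.5385·0.0000 + 0.4615·5.5857] = 2.3436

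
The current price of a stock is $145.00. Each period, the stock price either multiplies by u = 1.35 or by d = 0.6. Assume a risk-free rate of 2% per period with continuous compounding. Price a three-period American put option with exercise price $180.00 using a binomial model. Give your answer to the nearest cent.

Risk-neutral probability p = (e^0.02 − 0.6)/(1.35 − 0.6) = 0.4202/0.7500 = 0.5603
Terminal stock prices: S_uuu = 356.8, S_uud = 158.6, S_udd = 70.47, S_ddd = 31.32
Terminal payoffs (K − S): max(-176.8, 0) = 0, max(21.44, 0) = 21.44, max(109.5, 0) = 109.5, max(148.7, 0) = 148.7
Node uu (S = 264.3): continuation = e^(−0.02)·[0.5603·0.0000 + 0.4397·21.4425] = 9.2422; exercise value = 0.0000 ≤ continuation, so V_uu = 9.2422
Node ud (S = 117.4): continuation = e^(−0.02)·[0.5603·21.4425 + 0.4397·109.5300] = 58.9858; exercise value = 62.5500 > continuation, so V_ud = 62.5500 (exercise)
Node dd (S = 52.2): continuation = e^(−0.02)·[0.5603·109.5300 + 0.4397·148.6800] = 124.2358; exercise value = 127.8000 > continuation, so V_dd = 127.8000 (exercise)
Node u (S = 195.8): continuation = e^(−0.02)·[0.5603·9.2422 + 0.4397·62.5500] = 32.0362; exercise value = 0.0000 ≤ continuation, so V_u = 32.0362
Node d (S = 87): continuation = e^(−0.02)·[0.5603·62.5500 + 0.4397·127.8000] = 89.4358; exercise value = 93.0000 > continuation, so V_d = 93.0000 (exercise)
Node 0 (S = 145): continuation = e^(−0.02)·[0.5603·32.0362 + 0.4397·93.0000] = 57.6787; exercise value = 35.0000 ≤ continuation, so V_0 = 57.6787

$57.68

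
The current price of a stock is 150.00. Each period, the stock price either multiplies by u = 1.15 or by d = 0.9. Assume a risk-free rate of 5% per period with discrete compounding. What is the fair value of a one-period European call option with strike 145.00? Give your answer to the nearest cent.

Risk-neutral probability p = (1 + 0.05 − 0.9)/(1.15 − 0.9) = 0.1500/0.2500 = 0.6000
Terminal stock prices: S_u = 172.5, S_d = 135
Terminal payoffs (S − K): max(27.5, 0) = 27.5, max(-10, 0) = 0
Node 0 (S = 150): V_0 = 1/1.05·[0.6000·27.5000 + 0.4000·0.0000] = 15.7143

15.71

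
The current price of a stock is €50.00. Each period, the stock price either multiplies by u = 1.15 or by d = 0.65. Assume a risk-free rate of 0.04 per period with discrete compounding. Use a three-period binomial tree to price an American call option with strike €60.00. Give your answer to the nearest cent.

Risk-neutral probability p = (1 + 0.04 − 0.65)/(1.15 − 0.65) = 0.3900/0.5000 = 0.7800
Terminal stock prices: S_uuu = 76.04, S_uud = 42.98, S_udd = 24.29, S_ddd = 13.73
Terminal payoffs (S − K): max(16.04, 0) = 16.04, max(-17.02, 0) = 0, max(-35.71, 0) = 0, max(-46.27, 0) = 0
Node uu (S = 66.12): continuation = 1/1.04·[0.7800·16.0437 + 0.2200·0.0000] = 12.0328; exercise value = 6.1250 ≤ continuation, so V_uu = 12.0328
Node ud (S = 37.38): continuation = 1/1.04·[0.7800·0.0000 + 0.2200·0.0000] = 0.0000; exercise value = 0.0000 ≤ continuation, so V_ud = 0.0000
Node dd (S = 21.13): continuation = 1/1.04·[0.7800·0.0000 + 0.2200·0.0000] = 0.0000; exercise value = 0.0000 ≤ continuation, so V_dd = 0.0000
Node u (S = 57.5): continuation = 1/1.04·[0.7800·12.0328 + 0.2200·0.0000] = 9.0246; exercise value = 0.0000 ≤ continuation, so V_u = 9.0246
Node d (S = 32.5): continuation = 1/1.04·[0.7800·0.0000 + 0.2200·0.0000] = 0.0000; exercise value = 0.0000 ≤ continuation, so V_d = 0.0000
Node 0 (S = 50): continuation = 1/1.04·[0.7800·9.0246 + 0.2200·0.0000] = 6.7685; exercise value = 0.0000 ≤ continuation, so V_0 = 6.7685

€6.77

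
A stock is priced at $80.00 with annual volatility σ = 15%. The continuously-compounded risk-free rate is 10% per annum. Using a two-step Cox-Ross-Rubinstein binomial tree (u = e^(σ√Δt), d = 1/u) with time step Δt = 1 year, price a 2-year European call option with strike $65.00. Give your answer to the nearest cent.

$26.95

CRR parameters: u = e^(σ√Δt) = e^(0.15·√1) = 1.1618, d = 1/u = 0.8607
Per-period rate: rΔt = 0.1·1 = 0.1, so R = e^0.1 = 1.1052
Risk-neutral probability p = (e^0.1 − 0.8607)/(1.1618 − 0.8607) = 0.2445/0.3011 = 0.8118
Terminal stock prices: S_uu = 108, S_ud = 80, S_dd = 59.27
Terminal payoffs (S − K): max(42.99, 0) = 42.99, max(15, 0) = 15, max(-5.735, 0) = 0
Node u (S = 92.95): V_u = e^(−0.1)·[0.8118·42.9887 + 0.1882·15.0000] = 34.1323
Node d (S = 68.86): V_d = e^(−0.1)·[0.8118·15.0000 + 0.1882·0.0000] = 11.0186
Node 0 (S = 80): V_0 = e^(−0.1)·[0.8118·34.1323 + 0.1882·11.0186] = 26.9487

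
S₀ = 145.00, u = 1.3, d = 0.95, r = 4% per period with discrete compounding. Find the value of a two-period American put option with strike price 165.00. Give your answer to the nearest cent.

20.00

Risk-neutral probability p = (1 + 0.04 − 0.95)/(1.3 − 0.95) = 0.0900/0.3500 = 0.2571
Terminal stock prices: S_uu = 245.1, S_ud = 179.1, S_dd = 130.9
Terminal payoffs (K − S): max(-80.05, 0) = 0, max(-14.07, 0) = 0, max(34.14, 0) = 34.14
Node u (S = 188.5): continuation = 1/1.04·[0.2571·0.0000 + 0.7429·0.0000] = 0.0000; exercise value = 0.0000 ≤ continuation, so V_u = 0.0000
Node d (S = 137.8): continuation = 1/1.04·[0.2571·0.0000 + 0.7429·34.1375] = 24.3839; exercise value = 27.2500 > continuation, so V_d = 27.2500 (exercise)
Node 0 (S = 145): continuation = 1/1.04·[0.2571·0.0000 + 0.7429·27.2500] = 19.4643; exercise value = 20.0000 > continuation, so V_0 = 20.0000 (exercise)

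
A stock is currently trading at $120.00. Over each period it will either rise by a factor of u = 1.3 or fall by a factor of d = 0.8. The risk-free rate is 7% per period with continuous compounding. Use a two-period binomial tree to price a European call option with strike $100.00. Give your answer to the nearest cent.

$37.24

Risk-neutral probability p = (e^0.07 − 0.8)/(1.3 − 0.8) = 0.2725/0.5000 = 0.5450
Terminal stock prices: S_uu = 202.8, S_ud = 124.8, S_dd = 76.8
Terminal payoffs (S − K): max(102.8, 0) = 102.8, max(24.8, 0) = 24.8, max(-23.2, 0) = 0
Node u (S = 156): V_u = e^(−0.07)·[0.5450·102.8000 + 0.4550·24.8000] = 62.7606
Node d (S = 96): V_d = e^(−0.07)·[0.5450·24.8000 + 0.4550·0.0000] = 12.6026
Node 0 (S = 120): V_0 = e^(−0.07)·[0.5450·62.7606 + 0.4550·12.6026] = 37.2394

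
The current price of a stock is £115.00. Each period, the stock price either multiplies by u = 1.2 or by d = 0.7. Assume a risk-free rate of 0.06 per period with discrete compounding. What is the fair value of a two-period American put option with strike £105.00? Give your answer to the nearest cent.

£7.98

Risk-neutral probability p = (1 + 0.06 − 0.7)/(1.2 − 0.7) = 0.3600/0.5000 = 0.7200
Terminal stock prices: S_uu = 165.6, S_ud = 96.6, S_dd = 56.35
Terminal payoffs (K − S): max(-60.6, 0) = 0, max(8.4, 0) = 8.4, max(48.65, 0) = 48.65
Node u (S = 138): continuation = 1/1.06·[0.7200·0.0000 + 0.2800·8.4000] = 2.2189; exercise value = 0.0000 ≤ continuation, so V_u = 2.2189
Node d (S = 80.5): continuation = 1/1.06·[0.7200·8.4000 + 0.2800·48.6500] = 18.5566; exercise value = 24.5000 > continuation, so V_d = 24.5000 (exercise)
Node 0 (S = 115): continuation = 1/1.06·[0.7200·2.2189 + 0.2800·24.5000] = 7.9789; exercise value = 0.0000 ≤ continuation, so V_0 = 7.9789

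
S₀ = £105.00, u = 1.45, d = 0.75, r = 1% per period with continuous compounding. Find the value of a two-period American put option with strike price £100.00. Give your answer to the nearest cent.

Risk-neutral probability p = (e^0.01 − 0.75)/(1.45 − 0.75) = 0.2601/0.7000 = 0.3715
Terminal stock prices: S_uu = 220.8, S_ud = 114.2, S_dd = 59.06
Terminal payoffs (K − S): max(-120.8, 0) = 0, max(-14.19, 0) = 0, max(40.94, 0) = 40.94
Node u (S = 152.2): continuation = e^(−0.01)·[0.3715·0.0000 + 0.6285·0.0000] = 0.0000; exercise value = 0.0000 ≤ continuation, so V_u = 0.0000
Node d (S = 78.75): continuation = e^(−0.01)·[0.3715·0.0000 + 0.6285·40.9375] = 25.4732; exercise value = 21.2500 ≤ continuation, so V_d = 25.4732
Node 0 (S = 105): continuation = e^(−0.01)·[0.3715·0.0000 + 0.6285·25.4732] = 15.8506; exercise value = 0.0000 ≤ continuation, so V_0 = 15.8506

£15.85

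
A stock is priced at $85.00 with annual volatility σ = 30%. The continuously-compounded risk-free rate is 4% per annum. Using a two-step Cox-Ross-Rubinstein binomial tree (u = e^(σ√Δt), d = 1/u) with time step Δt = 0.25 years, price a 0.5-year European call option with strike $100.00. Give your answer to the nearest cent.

$3.55

CRR parameters: u = e^(σ√Δt) = e^(0.3·√0.25) = 1.1618, d = 1/u = 0.8607
Per-period rate: rΔt = 0.04·0.25 = 0.01, so R = e^0.01 = 1.0101
Risk-neutral probability p = (e^0.01 − 0.8607)/(1.1618 − 0.8607) = 0.1493/0.3011 = 0.4959
Terminal stock prices: S_uu = 114.7, S_ud = 85, S_dd = 62.97
Terminal payoffs (S − K): max(14.74, 0) = 14.74, max(-15, 0) = 0, max(-37.03, 0) = 0
Node u (S = 98.76): V_u = e^(−0.01)·[0.4959·14.7380 + 0.5041·0.0000] = 7.2365
Node d (S = 73.16): V_d = e^(−0.01)·[0.4959·0.0000 + 0.5041·0.0000] = 0.0000
Node 0 (S = 85): V_0 = e^(−0.01)·[0.4959·7.2365 + 0.5041·0.0000] = 3.5532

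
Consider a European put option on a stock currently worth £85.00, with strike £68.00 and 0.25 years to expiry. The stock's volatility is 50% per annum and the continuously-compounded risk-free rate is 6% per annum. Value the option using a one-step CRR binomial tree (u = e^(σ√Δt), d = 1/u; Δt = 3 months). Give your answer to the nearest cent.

CRR parameters: u = e^(σ√Δt) = e^(0.5·√0.25) = 1.2840, d = 1/u = 0.7788
Per-period rate: rΔt = 0.06·0.25 = 0.015, so R = e^0.015 = 1.0151
Risk-neutral probability p = (e^0.015 − 0.7788)/(1.2840 − 0.7788) = 0.2363/0.5052 = 0.4677
Terminal stock prices: S_u = 109.1, S_d = 66.2
Terminal payoffs (K − S): max(-41.14, 0) = 0, max(1.802, 0) = 1.802
Node 0 (S = 85): V_0 = e^(−0.015)·[0.4677·0.0000 + 0.5323·1.8019] = 0.9448

£0.94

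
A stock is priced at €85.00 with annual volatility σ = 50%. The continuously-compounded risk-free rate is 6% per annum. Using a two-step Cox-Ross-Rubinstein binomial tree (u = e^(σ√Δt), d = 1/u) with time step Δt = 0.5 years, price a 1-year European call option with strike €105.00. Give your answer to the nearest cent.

€13.12

CRR parameters: u = e^(σ√Δt) = e^(0.5·√0.5) = 1.4241, d = 1/u = 0.7022
Per-period rate: rΔt = 0.06·0.5 = 0.03, so R = e^0.03 = 1.0305
Risk-neutral probability p = (e^0.03 − 0.7022)/(1.4241 − 0.7022) = 0.3283/0.7219 = 0.4547
Terminal stock prices: S_uu = 172.4, S_ud = 85, S_dd = 41.91
Terminal payoffs (S − K): max(67.39, 0) = 67.39, max(-20, 0) = 0, max(-63.09, 0) = 0
Node u (S = 121.1): V_u = e^(−0.03)·[0.4547·67.3898 + 0.5453·0.0000] = 29.7369
Node d (S = 59.69): V_d = e^(−0.03)·[0.4547·0.0000 + 0.5453·0.0000] = 0.0000
Node 0 (S = 85): V_0 = e^(−0.03)·[0.4547·29.7369 + 0.5453·0.0000] = 13.1219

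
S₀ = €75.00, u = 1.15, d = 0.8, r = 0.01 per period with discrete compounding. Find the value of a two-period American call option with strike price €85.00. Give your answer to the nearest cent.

€5.01

Risk-neutral probability p = (1 + 0.01 − 0.8)/(1.15 − 0.8) = 0.2100/0.3500 = 0.6000
Terminal stock prices: S_uu = 99.19, S_ud = 69, S_dd = 48
Terminal payoffs (S − K): max(14.19, 0) = 14.19, max(-16, 0) = 0, max(-37, 0) = 0
Node u (S = 86.25): continuation = 1/1.01·[0.6000·14.1875 + 0.4000·0.0000] = 8.4282; exercise value = 1.2500 ≤ continuation, so V_u = 8.4282
Node d (S = 60): continuation = 1/1.01·[0.6000·0.0000 + 0.4000·0.0000] = 0.0000; exercise value = 0.0000 ≤ continuation, so V_d = 0.0000
Node 0 (S = 75): continuation = 1/1.01·[0.6000·8.4282 + 0.4000·0.0000] = 5.0069; exercise value = 0.0000 ≤ continuation, so V_0 = 5.0069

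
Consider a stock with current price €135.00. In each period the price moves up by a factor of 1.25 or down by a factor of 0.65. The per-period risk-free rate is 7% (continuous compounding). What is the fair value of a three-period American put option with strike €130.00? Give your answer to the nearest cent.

€15.33

Risk-neutral probability p = (e^0.07 − 0.65)/(1.25 − 0.65) = 0.4225/0.6000 = 0.7042
Terminal stock prices: S_uuu = 263.7, S_uud = 137.1, S_udd = 71.3, S_ddd = 37.07
Terminal payoffs (K − S): max(-133.7, 0) = 0, max(-7.109, 0) = 0, max(58.7, 0) = 58.7, max(92.93, 0) = 92.93
Node uu (S = 210.9): continuation = e^(−0.07)·[0.7042·0.0000 + 0.2958·0.0000] = 0.0000; exercise value = 0.0000 ≤ continuation, so V_uu = 0.0000
Node ud (S = 109.7): continuation = e^(−0.07)·[0.7042·0.0000 + 0.2958·58.7031] = 16.1915; exercise value = 20.3125 > continuation, so V_ud = 20.3125 (exercise)
Node dd (S = 57.04): continuation = e^(−0.07)·[0.7042·58.7031 + 0.2958·92.9256] = 64.1737; exercise value = 72.9625 > continuation, so V_dd = 72.9625 (exercise)
Node u (S = 168.8): continuation = e^(−0.07)·[0.7042·0.0000 + 0.2958·20.3125] = 5.6026; exercise value = 0.0000 ≤ continuation, so V_u = 5.6026
Node d (S = 87.75): continuation = e^(−0.07)·[0.7042·20.3125 + 0.2958·72.9625] = 33.4612; exercise value = 42.2500 > continuation, so V_d = 42.2500 (exercise)
Node 0 (S = 135): continuation = e^(−0.07)·[0.7042·5.6026 + 0.2958·42.2500] = 15.3319; exercise value = 0.0000 ≤ continuation, so V_0 = 15.3319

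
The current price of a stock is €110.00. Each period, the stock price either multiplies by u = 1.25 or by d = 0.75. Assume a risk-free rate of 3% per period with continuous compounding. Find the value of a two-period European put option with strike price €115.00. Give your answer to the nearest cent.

Risk-neutral probability p = (e^0.03 − 0.75)/(1.25 − 0.75) = 0.2805/0.5000 = 0.5609
Terminal stock prices: S_uu = 171.9, S_ud = 103.1, S_dd = 61.88
Terminal payoffs (K − S): max(-56.88, 0) = 0, max(11.88, 0) = 11.88, max(53.12, 0) = 53.12
Node u (S = 137.5): V_u = e^(−0.03)·[0.5609·0.0000 + 0.4391·11.8750] = 5.0601
Node d (S = 82.5): V_d = e^(−0.03)·[0.5609·11.8750 + 0.4391·53.1250] = 29.1012
Node 0 (S = 110): V_0 = e^(−0.03)·[0.5609·5.0601 + 0.4391·29.1012] = 15.1548

€15.15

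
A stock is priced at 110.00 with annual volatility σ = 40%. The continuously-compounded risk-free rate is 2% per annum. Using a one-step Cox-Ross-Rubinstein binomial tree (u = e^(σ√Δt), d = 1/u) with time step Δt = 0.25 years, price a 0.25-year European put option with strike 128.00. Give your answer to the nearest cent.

CRR parameters: u = e^(σ√Δt) = e^(0.4·√0.25) = 1.2214, d = 1/u = 0.8187
Per-period rate: rΔt = 0.02·0.25 = 0.005, so R = e^0.005 = 1.0050
Risk-neutral probability p = (e^0.005 − 0.8187)/(1.2214 − 0.8187) = 0.1863/0.4027 = 0.4626
Terminal stock prices: S_u = 134.4, S_d = 90.06
Terminal payoffs (K − S): max(-6.354, 0) = 0, max(37.94, 0) = 37.94
Node 0 (S = 110): V_0 = e^(−0.005)·[0.4626·0.0000 + 0.5374·37.9396] = 20.2865

20.29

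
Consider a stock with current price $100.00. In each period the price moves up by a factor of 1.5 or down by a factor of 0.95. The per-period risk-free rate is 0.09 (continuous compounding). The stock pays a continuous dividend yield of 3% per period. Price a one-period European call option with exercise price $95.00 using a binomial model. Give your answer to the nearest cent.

$10.22

Per-period risk-free factor R = e^0.09 = 1.0942; dividend-adjusted growth = e^(0.09−0.03) = 1.0618.
Risk-neutral probability p = (1.0618 − 0.95)/(1.5 − 0.95) = 0.1118/0.5500 = 0.2033
Terminal stock prices: S_u = 150, S_d = 95
Terminal payoffs (S − K): max(55, 0) = 55, max(0, 0) = 0
Node 0 (S = 100): V_0 = e^(−0.09)·[0.2033·55.0000 + 0.7967·0.0000] = 10.2211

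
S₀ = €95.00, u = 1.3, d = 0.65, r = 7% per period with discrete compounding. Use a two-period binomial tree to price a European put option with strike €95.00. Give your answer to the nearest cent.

€11.88

Risk-neutral probability p = (1 + 0.07 − 0.65)/(1.3 − 0.65) = 0.4200/0.6500 = 0.6462
Terminal stock prices: S_uu = 160.6, S_ud = 80.28, S_dd = 40.14
Terminal payoffs (K − S): max(-65.55, 0) = 0, max(14.72, 0) = 14.72, max(54.86, 0) = 54.86
Node u (S = 123.5): V_u = 1/1.07·[0.6462·0.0000 + 0.3538·14.7250] = 4.8695
Node d (S = 61.75): V_d = 1/1.07·[0.6462·14.7250 + 0.3538·54.8625] = 27.0350
Node 0 (S = 95): V_0 = 1/1.07·[0.6462·4.8695 + 0.3538·27.0350] = 11.8810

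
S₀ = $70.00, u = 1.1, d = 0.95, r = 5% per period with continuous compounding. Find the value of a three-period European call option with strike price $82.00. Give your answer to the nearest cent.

Risk-neutral probability p = (e^0.05 − 0.95)/(1.1 − 0.95) = 0.1013/0.1500 = 0.6751
Terminal stock prices: S_uuu = 93.17, S_uud = 80.47, S_udd = 69.49, S_ddd = 60.02
Terminal payoffs (S − K): max(11.17, 0) = 11.17, max(-1.535, 0) = 0, max(-12.51, 0) = 0, max(-21.98, 0) = 0
Node uu (S = 84.7): V_uu = e^(−0.05)·[0.6751·11.1700 + 0.3249·0.0000] = 7.1735
Node ud (S = 73.15): V_ud = e^(−0.05)·[0.6751·0.0000 + 0.3249·0.0000] = 0.0000
Node dd (S = 63.17): V_dd = e^(−0.05)·[0.6751·0.0000 + 0.3249·0.0000] = 0.0000
Node u (S = 77): V_u = e^(−0.05)·[0.6751·7.1735 + 0.3249·0.0000] = 4.6069
Node d (S = 66.5): V_d = e^(−0.05)·[0.6751·0.0000 + 0.3249·0.0000] = 0.0000
Node 0 (S = 70): V_0 = e^(−0.05)·[0.6751·4.6069 + 0.3249·0.0000] = 2.9586

$2.96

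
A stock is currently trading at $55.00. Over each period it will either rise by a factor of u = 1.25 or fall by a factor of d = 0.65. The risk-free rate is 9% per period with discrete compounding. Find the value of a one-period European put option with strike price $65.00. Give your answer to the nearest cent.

$7.16

Risk-neutral probability p = (1 + 0.09 − 0.65)/(1.25 − 0.65) = 0.4400/0.6000 = 0.7333
Terminal stock prices: S_u = 68.75, S_d = 35.75
Terminal payoffs (K − S): max(-3.75, 0) = 0, max(29.25, 0) = 29.25
Node 0 (S = 55): V_0 = 1/1.09·[0.7333·0.0000 + 0.2667·29.2500] = 7.1560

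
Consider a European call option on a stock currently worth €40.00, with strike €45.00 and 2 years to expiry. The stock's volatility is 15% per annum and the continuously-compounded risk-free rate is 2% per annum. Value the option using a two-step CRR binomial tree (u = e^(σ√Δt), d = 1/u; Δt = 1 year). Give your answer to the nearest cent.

€2.42

CRR parameters: u = e^(σ√Δt) = e^(0.15·√1) = 1.1618, d = 1/u = 0.8607
Per-period rate: rΔt = 0.02·1 = 0.02, so R = e^0.02 = 1.0202
Risk-neutral probability p = (e^0.02 − 0.8607)/(1.1618 − 0.8607) = 0.1595/0.3011 = 0.5297
Terminal stock prices: S_uu = 53.99, S_ud = 40, S_dd = 29.63
Terminal payoffs (S − K): max(8.994, 0) = 8.994, max(-5, 0) = 0, max(-15.37, 0) = 0
Node u (S = 46.47): V_u = e^(−0.02)·[0.5297·8.9944 + 0.4703·0.0000] = 4.6696
Node d (S = 34.43): V_d = e^(−0.02)·[0.5297·0.0000 + 0.4703·0.0000] = 0.0000
Node 0 (S = 40): V_0 = e^(−0.02)·[0.5297·4.6696 + 0.4703·0.0000] = 2.4243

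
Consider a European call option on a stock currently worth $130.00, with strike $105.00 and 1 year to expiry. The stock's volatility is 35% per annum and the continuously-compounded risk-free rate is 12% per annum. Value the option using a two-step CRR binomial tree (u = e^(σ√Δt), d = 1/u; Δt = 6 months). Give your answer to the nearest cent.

CRR parameters: u = e^(σ√Δt) = e^(0.35·√0.5) = 1.2808, d = 1/u = 0.7808
Per-period rate: rΔt = 0.12·0.5 = 0.06, so R = e^0.06 = 1.0618
Risk-neutral probability p = (e^0.06 − 0.7808)/(1.2808 − 0.7808) = 0.2811/0.5000 = 0.5621
Terminal stock prices: S_uu = 213.3, S_ud = 130, S_dd = 79.25
Terminal payoffs (S − K): max(108.3, 0) = 108.3, max(25, 0) = 25, max(-25.75, 0) = 0
Node u (S = 166.5): V_u = e^(−0.06)·[0.5621·108.2594 + 0.4379·25.0000] = 67.6191
Node d (S = 101.5): V_d = e^(−0.06)·[0.5621·25.0000 + 0.4379·0.0000] = 13.2343
Node 0 (S = 130): V_0 = e^(−0.06)·[0.5621·67.6191 + 0.4379·13.2343] = 41.2533

$41.25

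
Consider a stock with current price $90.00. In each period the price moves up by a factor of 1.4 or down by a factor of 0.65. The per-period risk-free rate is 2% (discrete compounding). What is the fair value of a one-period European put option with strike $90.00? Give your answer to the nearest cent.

Risk-neutral probability p = (1 + 0.02 − 0.65)/(1.4 − 0.65) = 0.3700/0.7500 = 0.4933
Terminal stock prices: S_u = 126, S_d = 58.5
Terminal payoffs (K − S): max(-36, 0) = 0, max(31.5, 0) = 31.5
Node 0 (S = 90): V_0 = 1/1.02·[0.4933·0.0000 + 0.5067·31.5000] = 15.6471

$15.65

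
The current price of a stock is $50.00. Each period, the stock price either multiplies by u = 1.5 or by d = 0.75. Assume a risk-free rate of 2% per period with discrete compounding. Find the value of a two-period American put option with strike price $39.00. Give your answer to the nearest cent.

Risk-neutral probability p = (1 + 0.02 − 0.75)/(1.5 − 0.75) = 0.2700/0.7500 = 0.3600
Terminal stock prices: S_uu = 112.5, S_ud = 56.25, S_dd = 28.12
Terminal payoffs (K − S): max(-73.5, 0) = 0, max(-17.25, 0) = 0, max(10.88, 0) = 10.88
Node u (S = 75): continuation = 1/1.02·[0.3600·0.0000 + 0.6400·0.0000] = 0.0000; exercise value = 0.0000 ≤ continuation, so V_u = 0.0000
Node d (S = 37.5): continuation = 1/1.02·[0.3600·0.0000 + 0.6400·10.8750] = 6.8235; exercise value = 1.5000 ≤ continuation, so V_d = 6.8235
Node 0 (S = 50): continuation = 1/1.02·[0.3600·0.0000 + 0.6400·6.8235] = 4.2814; exercise value = 0.0000 ≤ continuation, so V_0 = 4.2814

$4.28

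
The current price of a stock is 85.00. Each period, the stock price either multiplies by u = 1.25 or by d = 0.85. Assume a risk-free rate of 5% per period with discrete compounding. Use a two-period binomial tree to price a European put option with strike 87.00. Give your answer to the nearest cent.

5.80

Risk-neutral probability p = (1 + 0.05 − 0.85)/(1.25 − 0.85) = 0.2000/0.4000 = 0.5000
Terminal stock prices: S_uu = 132.8, S_ud = 90.31, S_dd = 61.41
Terminal payoffs (K − S): max(-45.81, 0) = 0, max(-3.312, 0) = 0, max(25.59, 0) = 25.59
Node u (S = 106.2): V_u = 1/1.05·[0.5000·0.0000 + 0.5000·0.0000] = 0.0000
Node d (S = 72.25): V_d = 1/1.05·[0.5000·0.0000 + 0.5000·25.5875] = 12.1845
Node 0 (S = 85): V_0 = 1/1.05·[0.5000·0.0000 + 0.5000·12.1845] = 5.8022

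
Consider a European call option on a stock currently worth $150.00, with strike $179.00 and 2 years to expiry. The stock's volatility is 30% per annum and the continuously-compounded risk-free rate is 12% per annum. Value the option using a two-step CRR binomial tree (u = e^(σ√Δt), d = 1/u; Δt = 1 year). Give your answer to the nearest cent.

CRR parameters: u = e^(σ√Δt) = e^(0.3·√1) = 1.3499, d = 1/u = 0.7408
Per-period rate: rΔt = 0.12·1 = 0.12, so R = e^0.12 = 1.1275
Risk-neutral probability p = (e^0.12 − 0.7408)/(1.3499 − 0.7408) = 0.3867/0.6090 = 0.6349
Terminal stock prices: S_uu = 273.3, S_ud = 150, S_dd = 82.32
Terminal payoffs (S − K): max(94.32, 0) = 94.32, max(-29, 0) = 0, max(-96.68, 0) = 0
Node u (S = 202.5): V_u = e^(−0.12)·[0.6349·94.3178 + 0.3651·0.0000] = 53.1107
Node d (S = 111.1): V_d = e^(−0.12)·[0.6349·0.0000 + 0.3651·0.0000] = 0.0000
Node 0 (S = 150): V_0 = e^(−0.12)·[0.6349·53.1107 + 0.3651·0.0000] = 29.9069

$29.91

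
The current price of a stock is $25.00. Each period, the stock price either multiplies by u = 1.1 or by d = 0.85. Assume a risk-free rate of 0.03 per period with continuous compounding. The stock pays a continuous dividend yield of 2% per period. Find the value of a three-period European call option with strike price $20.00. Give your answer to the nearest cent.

Per-period risk-free factor R = e^0.03 = 1.0305; dividend-adjusted growth = e^(0.03−0.02) = 1.0101.
Risk-neutral probability p = (1.0101 − 0.85)/(1.1 − 0.85) = 0.1601/0.2500 = 0.6402
Terminal stock prices: S_uuu = 33.28, S_uud = 25.71, S_udd = 19.87, S_ddd = 15.35
Terminal payoffs (S − K): max(13.28, 0) = 13.28, max(5.713, 0) = 5.713, max(-0.1312, 0) = 0, max(-4.647, 0) = 0
Node uu (S = 30.25): V_uu = e^(−0.03)·[0.6402·13.2750 + 0.3598·5.7125] = 10.2421
Node ud (S = 23.38): V_ud = e^(−0.03)·[0.6402·5.7125 + 0.3598·0.0000] = 3.5491
Node dd (S = 18.06): V_dd = e^(−0.03)·[0.6402·0.0000 + 0.3598·0.0000] = 0.0000
Node u (S = 27.5): V_u = e^(−0.03)·[0.6402·10.2421 + 0.3598·3.5491] = 7.6024
Node d (S = 21.25): V_d = e^(−0.03)·[0.6402·3.5491 + 0.3598·0.0000] = 2.2050
Node 0 (S = 25): V_0 = e^(−0.03)·[0.6402·7.6024 + 0.3598·2.2050] = 5.4931

$5.49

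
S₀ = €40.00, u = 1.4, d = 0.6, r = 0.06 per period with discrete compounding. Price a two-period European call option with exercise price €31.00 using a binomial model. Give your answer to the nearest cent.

Risk-neutral probability p = (1 + 0.06 − 0.6)/(1.4 − 0.6) = 0.4600/0.8000 = 0.5750
Terminal stock prices: S_uu = 78.4, S_ud = 33.6, S_dd = 14.4
Terminal payoffs (S − K): max(47.4, 0) = 47.4, max(2.6, 0) = 2.6, max(-16.6, 0) = 0
Node u (S = 56): V_u = 1/1.06·[0.5750·47.4000 + 0.4250·2.6000] = 26.7547
Node d (S = 24): V_d = 1/1.06·[0.5750·2.6000 + 0.4250·0.0000] = 1.4104
Node 0 (S = 40): V_0 = 1/1.06·[0.5750·26.7547 + 0.4250·1.4104] = 15.0787

€15.08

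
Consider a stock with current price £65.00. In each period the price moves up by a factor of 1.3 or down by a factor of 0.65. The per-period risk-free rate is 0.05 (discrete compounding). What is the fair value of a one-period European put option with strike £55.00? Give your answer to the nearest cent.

£4.67

Risk-neutral probability p = (1 + 0.05 − 0.65)/(1.3 − 0.65) = 0.4000/0.6500 = 0.6154
Terminal stock prices: S_u = 84.5, S_d = 42.25
Terminal payoffs (K − S): max(-29.5, 0) = 0, max(12.75, 0) = 12.75
Node 0 (S = 65): V_0 = 1/1.05·[0.6154·0.0000 + 0.3846·12.7500] = 4.6703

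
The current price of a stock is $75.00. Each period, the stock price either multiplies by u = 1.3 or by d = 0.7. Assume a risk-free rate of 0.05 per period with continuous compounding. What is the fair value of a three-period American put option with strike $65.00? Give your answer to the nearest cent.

$7.38

Risk-neutral probability p = (e^0.05 − 0.7)/(1.3 − 0.7) = 0.3513/0.6000 = 0.5855
Terminal stock prices: S_uuu = 164.8, S_uud = 88.73, S_udd = 47.77, S_ddd = 25.72
Terminal payoffs (K − S): max(-99.78, 0) = 0, max(-23.73, 0) = 0, max(17.23, 0) = 17.23, max(39.28, 0) = 39.28
Node uu (S = 126.8): continuation = e^(−0.05)·[0.5855·0.0000 + 0.4145·0.0000] = 0.0000; exercise value = 0.0000 ≤ continuation, so V_uu = 0.0000
Node ud (S = 68.25): continuation = e^(−0.05)·[0.5855·0.0000 + 0.4145·17.2250] = 6.7923; exercise value = 0.0000 ≤ continuation, so V_ud = 6.7923
Node dd (S = 36.75): continuation = e^(−0.05)·[0.5855·17.2250 + 0.4145·39.2750] = 25.0799; exercise value = 28.2500 > continuation, so V_dd = 28.2500 (exercise)
Node u (S = 97.5): continuation = e^(−0.05)·[0.5855·0.0000 + 0.4145·6.7923] = 2.6784; exercise value = 0.0000 ≤ continuation, so V_u = 2.6784
Node d (S = 52.5): continuation = e^(−0.05)·[0.5855·6.7923 + 0.4145·28.2500] = 14.9225; exercise value = 12.5000 ≤ continuation, so V_d = 14.9225
Node 0 (S = 75): continuation = e^(−0.05)·[0.5855·2.6784 + 0.4145·14.9225] = 7.3760; exercise value = 0.0000 ≤ continuation, so V_0 = 7.3760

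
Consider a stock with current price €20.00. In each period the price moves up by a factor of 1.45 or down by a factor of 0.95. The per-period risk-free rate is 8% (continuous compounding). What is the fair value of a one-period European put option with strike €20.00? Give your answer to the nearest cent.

Risk-neutral probability p = (e^0.08 − 0.95)/(1.45 − 0.95) = 0.1333/0.5000 = 0.2666
Terminal stock prices: S_u = 29, S_d = 19
Terminal payoffs (K − S): max(-9, 0) = 0, max(1, 0) = 1
Node 0 (S = 20): V_0 = e^(−0.08)·[0.2666·0.0000 + 0.7334·1.0000] = 0.6770

€0.68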